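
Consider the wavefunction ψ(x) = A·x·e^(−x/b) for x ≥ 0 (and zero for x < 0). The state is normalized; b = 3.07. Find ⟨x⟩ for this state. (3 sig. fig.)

⟨x⟩ = ∫ x |ψ|² dx over the full domain.
Using ∫₀^∞ xⁿ e^(−αx) dx = n!/αⁿ⁺¹, the ratio of the moment integral to the normalization integral gives ⟨x⟩ = 3·b/2.
With b = 3.07, ⟨x⟩ = 4.605.

⟨x⟩ ≈ 4.61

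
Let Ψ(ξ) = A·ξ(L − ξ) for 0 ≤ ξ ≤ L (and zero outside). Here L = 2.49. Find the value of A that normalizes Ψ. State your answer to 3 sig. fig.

We need A² ∫|f|² dξ = 1, taking the integral from 0 to L.
Carrying out the integral gives A² · L^5/30.
Setting this equal to 1 gives A² = 1/(L^5/30).
With L = 2.49: A² = 0.3134 and A = 0.5598.

A ≈ 0.560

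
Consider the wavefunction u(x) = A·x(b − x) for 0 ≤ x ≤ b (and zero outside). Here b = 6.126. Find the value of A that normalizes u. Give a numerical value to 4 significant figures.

We need A² ∫|f|² dx = 1, taking the integral from 0 to b.
Expanding the polynomial and integrating term by term, ∫|u|² dx = A²·(b^5/30).
So A² = (b^5/30)^(−1).
Substituting b = 6.126 gives A² = 0.0034773, so A = 0.058968.

A ≈ 0.05897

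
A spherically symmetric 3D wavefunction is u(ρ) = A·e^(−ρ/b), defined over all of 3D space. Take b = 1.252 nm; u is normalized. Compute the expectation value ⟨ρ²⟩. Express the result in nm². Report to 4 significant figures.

⟨ρ^2⟩ ≈ 4.703 nm^2

By definition ⟨ρ²⟩ = ∫ ρ^2 |u(ρ)|² 4πρ² dρ.
The ratio of the moment integral to the normalization integral gives ⟨ρ²⟩ = 3·b^2.
Putting b = 1.252 gives 4.7025.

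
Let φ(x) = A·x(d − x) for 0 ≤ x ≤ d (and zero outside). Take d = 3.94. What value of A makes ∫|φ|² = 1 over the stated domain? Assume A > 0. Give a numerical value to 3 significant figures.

A ≈ 0.178

The normalization condition is ∫|φ|² dx = 1 from 0 to d.
Expanding the polynomial and integrating term by term, ∫|φ|² dx = A²·(d^5/30).
Plugging in d = 3.94 yields A = 0.1778.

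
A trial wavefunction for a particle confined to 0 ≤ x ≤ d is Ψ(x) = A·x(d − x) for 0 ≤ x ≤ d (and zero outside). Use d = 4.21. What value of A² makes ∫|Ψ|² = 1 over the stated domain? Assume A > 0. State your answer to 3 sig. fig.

Require ∫ |Ψ|² dx = 1 over the whole domain.
Expanding the polynomial and integrating term by term, the integral (without the A² prefactor) comes out to d^5/30.
Setting this equal to 1 gives A² = 1/(d^5/30).
Substituting d = 4.21 gives A² = 0.02268, so A = 0.1506.

A^2 ≈ 0.0227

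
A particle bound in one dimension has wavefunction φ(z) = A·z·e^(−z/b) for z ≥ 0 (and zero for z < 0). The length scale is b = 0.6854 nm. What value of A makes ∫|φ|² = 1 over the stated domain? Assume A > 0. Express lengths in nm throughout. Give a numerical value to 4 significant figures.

We need A² ∫|f|² dz = 1, taking the integral from 0 to ∞.
With ∫₀^∞ z^2 e^(−αz) dz = 2!/α^3, the integral (without the A² prefactor) comes out to b^3/4.
Setting this equal to 1 gives A² = 1/(b^3/4).
With b = 0.6854: A² = 12.423 and A = 3.5246.

A ≈ 3.525 nm^(-3/2)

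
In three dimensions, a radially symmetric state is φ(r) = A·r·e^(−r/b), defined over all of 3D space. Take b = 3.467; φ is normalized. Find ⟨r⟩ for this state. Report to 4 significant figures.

⟨r⟩ ≈ 8.668

The expectation value is the |φ|²-weighted average of r: ∫ r|φ|² 4πr² dr.
Evaluating both integrals, ⟨r⟩ = 5·b/2.
Putting b = 3.467 gives 8.6675.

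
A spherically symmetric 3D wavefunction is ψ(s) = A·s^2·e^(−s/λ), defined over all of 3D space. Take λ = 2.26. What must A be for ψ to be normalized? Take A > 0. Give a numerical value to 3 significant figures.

The normalization condition is ∫|ψ|² 4πs² ds = 1 from 0 to ∞.
In 3D with spherical symmetry the volume element is 4πs² ds.
The integral (without the A² prefactor) comes out to 45·π·λ^7/2.
So A² = (45·π·λ^7/2)^(−1).
Plugging in λ = 2.26 yields A = 0.006854.

A ≈ 0.00685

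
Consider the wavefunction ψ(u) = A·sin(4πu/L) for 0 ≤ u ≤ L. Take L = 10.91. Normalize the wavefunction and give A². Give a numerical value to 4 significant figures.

A^2 ≈ 0.1833

Require ∫ |ψ|² du = 1 over the whole domain.
With ∫₀^L sin²(nπu/L) du = L/2, the integral (without the A² prefactor) comes out to L/2.
Setting this equal to 1 gives A² = 1/(L/2).
Plugging in L = 10.91 yields A = 0.42816.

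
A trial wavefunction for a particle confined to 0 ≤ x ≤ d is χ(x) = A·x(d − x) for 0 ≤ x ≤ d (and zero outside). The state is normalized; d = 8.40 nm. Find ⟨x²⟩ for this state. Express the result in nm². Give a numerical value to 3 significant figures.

By definition ⟨x²⟩ = ∫ x^2 |χ(x)|² dx.
Expanding the polynomial and integrating term by term, the ratio of the moment integral to the normalization integral gives ⟨x²⟩ = 2·d^2/7.
With d = 8.40, ⟨x^2⟩ = 20.16.

⟨x^2⟩ ≈ 20.2 nm^2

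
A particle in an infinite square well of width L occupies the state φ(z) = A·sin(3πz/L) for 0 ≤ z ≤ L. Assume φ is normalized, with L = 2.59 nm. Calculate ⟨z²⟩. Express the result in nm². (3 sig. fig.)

By definition ⟨z²⟩ = ∫ z^2 |φ(z)|² dz.
The ratio of the moment integral to the normalization integral gives ⟨z²⟩ = -L^2/(18·π^2) + L^2/3.
With L = 2.59, ⟨z^2⟩ = 2.198.

⟨z^2⟩ ≈ 2.20 nm^2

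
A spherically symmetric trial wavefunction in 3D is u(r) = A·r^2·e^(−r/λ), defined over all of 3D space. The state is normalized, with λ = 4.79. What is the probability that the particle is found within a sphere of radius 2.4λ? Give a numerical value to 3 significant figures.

P = ∫ |u|² 4πr² dr over r ≤ 2.4λ.
Normalization gives A² = 1/(45·π·λ^7/2).
In terms of t = r/λ (A², 4π and the length scale all cancel between numerator and denominator), P = [∫_{0}^{2.4} t^6·e^(-2·t) dt] / [∫_{0}^{∞} t^6·e^(-2·t) dt].
Using ∫ t^6·e^(-2·t) dt = -(4·t^6 + 12·t^5 + 30·t^4 + 60·t^3 + 90·t^2 + 90·t + 45)·e^(-2·t)/8, the numerator is ≈ 1.1767 and the denominator is 45/8.
The region integral divided by the full integral gives P = 0.2092.

P ≈ 0.209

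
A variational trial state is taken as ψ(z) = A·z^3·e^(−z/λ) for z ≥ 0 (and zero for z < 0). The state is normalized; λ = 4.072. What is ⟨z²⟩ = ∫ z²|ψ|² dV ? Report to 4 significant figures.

⟨z²⟩ = ∫ z^2 |ψ|² dz over the full domain.
Evaluating both integrals, ⟨z²⟩ = 14·λ^2.
With λ = 4.072, ⟨z^2⟩ = 232.14.

⟨z^2⟩ ≈ 232.1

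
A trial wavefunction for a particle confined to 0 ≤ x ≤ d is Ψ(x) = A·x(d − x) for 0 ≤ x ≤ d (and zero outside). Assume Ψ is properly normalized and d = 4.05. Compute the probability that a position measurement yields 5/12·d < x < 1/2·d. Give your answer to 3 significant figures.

P ≈ 0.153

The probability is P = ∫ |Ψ|² dx over [5/12·d, 1/2·d].
Since A² = 1/(d^5/30), this is the region integral divided by the full normalization integral.
In terms of u = x/d (A² and the length scale cancel between numerator and denominator), P = [∫_{5/12}^{1/2} u^2·(1 - u)^2 du] / [∫_{0}^{1} u^2·(1 - u)^2 du].
An antiderivative of u^2·(1 - u)^2 is u^3·(6·u^2 - 15·u + 10)/30; evaluating from 5/12 to 1/2 gives ≈ 0.0051127, while the full integral is 1/30.
Evaluating gives P = 0.1534.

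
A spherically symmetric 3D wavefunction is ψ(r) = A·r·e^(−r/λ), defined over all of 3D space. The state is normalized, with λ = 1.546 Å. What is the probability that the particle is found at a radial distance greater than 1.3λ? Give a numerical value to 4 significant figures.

P ≈ 0.8774

P = ∫ |ψ|² 4πr² dr over r > 1.3λ.
A² is fixed by ∫₀^∞ 4πr²|ψ|² dr = 1, i.e. A² = (3·π·λ^5)^(−1).
Let u = r/λ; then A², 4π and the length scale all cancel, so P = ∫_{1.3}^{∞} u^4·e^(-2·u) du ÷ ∫_{0}^{∞} u^4·e^(-2·u) du.
Using ∫ u^4·e^(-2·u) du = -(u^4/2 + u^3 + 3·u^2/2 + 3·u/2 + 3/4)·e^(-2·u), the numerator is ≈ 0.658068 and the denominator is 3/4.
The region integral divided by the full integral gives P = 0.87742.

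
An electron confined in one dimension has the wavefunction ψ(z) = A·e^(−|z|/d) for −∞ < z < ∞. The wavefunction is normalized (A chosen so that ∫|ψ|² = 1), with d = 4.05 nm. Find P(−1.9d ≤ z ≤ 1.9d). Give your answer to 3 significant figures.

P ≈ 0.978

P = ∫_{−1.9d}^{1.9d} |ψ(z)|² dz.
Since A² = 1/(d), this is the region integral divided by the full normalization integral.
By symmetry take twice the z ≥ 0 contribution in numerator and denominator; the 2's cancel. In terms of u = z/d (A² and the length scale cancel between numerator and denominator), P = [∫_{0}^{1.9} e^(-2·u) du] / [∫_{0}^{∞} e^(-2·u) du].
Using ∫ e^(-2·u) du = -e^(-2·u)/2, the numerator is 1/2 - e^(-19/5)/2 and the denominator is 1/2.
Taking the ratio, P = 0.9776.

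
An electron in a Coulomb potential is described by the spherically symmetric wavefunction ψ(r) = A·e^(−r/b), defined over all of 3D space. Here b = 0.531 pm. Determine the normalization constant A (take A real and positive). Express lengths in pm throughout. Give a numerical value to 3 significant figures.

A ≈ 1.46 pm^(-3/2)

Normalization requires ∫|ψ|² 4πr² dr = 1, integrated from 0 to ∞.
(Spherical symmetry: dV = 4πr² dr.)
Recall ∫₀^∞ r^m e^(−r/β) dr = m!·β^(m+1), with ψ = A·e^(−r/b), the integral evaluates to A²·[π·b^3].
Hence A² = 1/[π·b^3].
With b = 0.531: A² = 2.126 and A = 1.458.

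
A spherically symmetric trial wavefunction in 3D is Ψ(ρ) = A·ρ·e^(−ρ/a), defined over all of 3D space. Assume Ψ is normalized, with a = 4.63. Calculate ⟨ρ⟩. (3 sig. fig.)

By definition ⟨ρ⟩ = ∫ ρ |Ψ(ρ)|² 4πρ² dρ.
With ∫₀^∞ ρ^5 e^(−αρ) dρ = 5!/α^6, evaluating both integrals, ⟨ρ⟩ = 5·a/2.
With a = 4.63, ⟨ρ⟩ = 11.58.

⟨ρ⟩ ≈ 11.6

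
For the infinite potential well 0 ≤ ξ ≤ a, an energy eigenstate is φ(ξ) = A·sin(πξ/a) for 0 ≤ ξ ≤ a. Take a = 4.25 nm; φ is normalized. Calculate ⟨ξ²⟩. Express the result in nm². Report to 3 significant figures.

⟨ξ^2⟩ ≈ 5.11 nm^2

⟨ξ²⟩ = ∫ ξ^2 |φ|² dξ over the full domain.
With ∫₀^a sin²(nπξ/a) dξ = a/2, since the A² factors cancel between numerator and denominator, ⟨ξ²⟩ = -a^2/(2·π^2) + a^2/3.
Putting a = 4.25 gives 5.106.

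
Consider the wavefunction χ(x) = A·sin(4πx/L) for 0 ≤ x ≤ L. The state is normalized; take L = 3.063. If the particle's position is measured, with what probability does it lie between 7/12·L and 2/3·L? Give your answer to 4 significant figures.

|χ|² is the probability density, so P = ∫_{7/12·L}^{2/3·L} |χ|² dx.
With A² fixed by ∫|χ|² = 1, i.e. A² = (L/2)^(−1), substitute and integrate.
Substituting u = x/L, A² and the length scale cancel in the ratio: P = ∫_{7/12}^{2/3} sin(4·π·u)^2 du / ∫_{0}^{1} sin(4·π·u)^2 du.
With ∫ sin(4·π·u)^2 du = u/2 - sin(4·π·u)·cos(4·π·u)/(8·π) + C, the region integral is √(3)/(16·π) + 1/24 and the full one is 1/2.
Evaluating gives P = (√(3)/8 + π/12)/π.

P ≈ 0.1522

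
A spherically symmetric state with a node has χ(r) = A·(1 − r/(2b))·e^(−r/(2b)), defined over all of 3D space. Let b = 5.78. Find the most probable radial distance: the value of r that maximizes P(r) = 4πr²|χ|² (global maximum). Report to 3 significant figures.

Set d/dr [P(r) = 4πr²|χ|²] = 0 and solve for r > 0.
This gives r = b·(√(5) + 3).
With b = 5.78, the most probable radial distance is 30.26.

r ≈ 30.3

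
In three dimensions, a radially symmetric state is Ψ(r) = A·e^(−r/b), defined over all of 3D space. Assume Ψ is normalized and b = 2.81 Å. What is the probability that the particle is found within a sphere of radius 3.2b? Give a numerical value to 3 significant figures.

P = ∫ |Ψ|² 4πr² dr over r ≤ 3.2b.
The full normalization integral is A²·[π·b^3] = 1, fixing A².
Substituting u = r/b, A², 4π and the length scale all cancel in the ratio: P = ∫_{0}^{3.2} u^2·e^(-2·u) du / ∫_{0}^{∞} u^2·e^(-2·u) du.
An antiderivative of u^2·e^(-2·u) is -(2·u^2 + 2·u + 1)·e^(-2·u)/4; evaluating from 0 to 3.2 gives 1/4 - 697·e^(-32/5)/100, while the full integral is 1/4.
This evaluates to P = 0.9537.

P ≈ 0.954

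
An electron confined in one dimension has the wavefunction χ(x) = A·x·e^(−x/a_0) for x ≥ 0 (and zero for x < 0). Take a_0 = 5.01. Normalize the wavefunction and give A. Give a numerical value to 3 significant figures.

A ≈ 0.178

We need A² ∫|f|² dx = 1, taking the integral from 0 to ∞.
Carrying out the integral gives A² · a_0^3/4.
So A² = (a_0^3/4)^(−1).
Substituting a_0 = 5.01 gives A² = 0.03181, so A = 0.1784.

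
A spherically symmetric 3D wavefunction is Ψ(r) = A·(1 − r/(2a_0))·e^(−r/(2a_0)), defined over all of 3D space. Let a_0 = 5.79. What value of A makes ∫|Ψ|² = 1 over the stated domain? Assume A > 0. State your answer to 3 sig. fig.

A ≈ 0.0143

Normalization requires ∫|Ψ|² 4πr² dr = 1, integrated from 0 to ∞.
(Spherical symmetry: dV = 4πr² dr.)
The integral (without the A² prefactor) comes out to 8·π·a_0^3.
So A² = (8·π·a_0^3)^(−1).
Plugging in a_0 = 5.79 yields A = 0.01432.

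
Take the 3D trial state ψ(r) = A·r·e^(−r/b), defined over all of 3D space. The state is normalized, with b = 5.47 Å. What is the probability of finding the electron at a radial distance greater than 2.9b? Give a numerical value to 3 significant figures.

P = ∫ |ψ|² 4πr² dr over r > 2.9b.
Normalization gives A² = 1/(3·π·b^5).
Substituting u = r/b, A², 4π and the length scale all cancel in the ratio: P = ∫_{2.9}^{∞} u^4·e^(-2·u) du / ∫_{0}^{∞} u^4·e^(-2·u) du.
Using ∫ u^4·e^(-2·u) du = -(u^4/2 + u^3 + 3·u^2/2 + 3·u/2 + 3/4)·e^(-2·u), the numerator is ≈ 0.23454 and the denominator is 3/4.
This evaluates to P = 0.3127.

P ≈ 0.313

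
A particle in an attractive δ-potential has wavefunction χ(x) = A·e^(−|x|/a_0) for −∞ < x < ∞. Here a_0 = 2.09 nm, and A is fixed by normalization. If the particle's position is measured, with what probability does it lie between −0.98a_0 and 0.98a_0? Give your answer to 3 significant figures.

P ≈ 0.859

|χ|² is the probability density, so P = ∫_{−0.98a_0}^{0.98a_0} |χ|² dx.
Since A² = 1/(a_0), this is the region integral divided by the full normalization integral.
Both integrals are even about x = 0, so only the x ≥ 0 halves are needed (the factors of 2 cancel). In terms of u = x/a_0 (A² and the length scale cancel between numerator and denominator), P = [∫_{0}^{0.98} e^(-2·u) du] / [∫_{0}^{∞} e^(-2·u) du].
An antiderivative of e^(-2·u) is -e^(-2·u)/2; evaluating from 0 to 0.98 gives 1/2 - e^(-49/25)/2, while the full integral is 1/2.
The result is P = 0.8591.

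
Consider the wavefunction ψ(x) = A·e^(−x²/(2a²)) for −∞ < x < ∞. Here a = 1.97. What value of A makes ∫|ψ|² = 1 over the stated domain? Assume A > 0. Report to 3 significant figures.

A ≈ 0.535

Require ∫ |ψ|² dx = 1 over the whole domain.
Carrying out the integral gives A² · √(π)·a.
Setting this equal to 1 gives A² = 1/(√(π)·a).
With a = 1.97: A² = 0.2864 and A = 0.5352.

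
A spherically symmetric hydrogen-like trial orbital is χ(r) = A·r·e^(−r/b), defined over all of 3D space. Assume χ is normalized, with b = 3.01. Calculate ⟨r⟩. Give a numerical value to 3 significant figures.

⟨r⟩ ≈ 7.53

By definition ⟨r⟩ = ∫ r |χ(r)|² 4πr² dr.
With ∫₀^∞ r^5 e^(−αr) dr = 5!/α^6, evaluating both integrals, ⟨r⟩ = 5·b/2.
With b = 3.01, ⟨r⟩ = 7.525.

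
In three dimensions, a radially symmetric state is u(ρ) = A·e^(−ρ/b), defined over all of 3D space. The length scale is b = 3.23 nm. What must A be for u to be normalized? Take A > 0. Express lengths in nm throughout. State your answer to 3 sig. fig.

The normalization condition is ∫|u|² 4πρ² dρ = 1 from 0 to ∞.
Recall ∫₀^∞ ρ^m e^(−ρ/β) dρ = m!·β^(m+1), with u = A·e^(−ρ/b), the integral evaluates to A²·[π·b^3].
Hence A² = 1/[π·b^3].
With b = 3.23: A² = 0.009446 and A = 0.09719.

A ≈ 0.0972 nm^(-3/2)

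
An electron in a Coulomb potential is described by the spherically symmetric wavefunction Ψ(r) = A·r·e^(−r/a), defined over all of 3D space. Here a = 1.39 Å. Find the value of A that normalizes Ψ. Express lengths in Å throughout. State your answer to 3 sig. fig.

Normalization requires ∫|Ψ|² 4πr² dr = 1, integrated from 0 to ∞.
With ∫₀^∞ r^4 e^(−αr) dr = 4!/α^5, with Ψ = A·r·e^(−r/a), the integral evaluates to A²·[3·π·a^5].
Setting this equal to 1 gives A² = 1/(3·π·a^5).
With a = 1.39: A² = 0.02045 and A = 0.1430.

A ≈ 0.143 Å^(-5/2)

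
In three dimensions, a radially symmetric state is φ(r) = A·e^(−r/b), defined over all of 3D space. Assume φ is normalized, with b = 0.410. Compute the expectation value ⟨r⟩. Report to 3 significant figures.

By definition ⟨r⟩ = ∫ r |φ(r)|² 4πr² dr.
Since the A² factors cancel between numerator and denominator, ⟨r⟩ = 3·b/2.
With b = 0.410, ⟨r⟩ = 0.6150.

⟨r⟩ ≈ 0.615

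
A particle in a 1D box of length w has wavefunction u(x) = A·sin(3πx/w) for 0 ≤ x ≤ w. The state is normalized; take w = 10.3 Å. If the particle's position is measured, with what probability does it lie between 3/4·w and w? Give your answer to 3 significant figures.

P ≈ 0.303

|u|² is the probability density, so P = ∫_{3/4·w}^{w} |u|² dx.
Since A² = 1/(w/2), this is the region integral divided by the full normalization integral.
In terms of t = x/w (A² and the length scale cancel between numerator and denominator), P = [∫_{3/4}^{1} sin(3·π·t)^2 dt] / [∫_{0}^{1} sin(3·π·t)^2 dt].
An antiderivative of sin(3·π·t)^2 is t/2 - sin(6·π·t)/(12·π); evaluating from 3/4 to 1 gives 1/(12·π) + 1/8, while the full integral is 1/2.
Taking the ratio, P = (2 + 3·π)/(12·π).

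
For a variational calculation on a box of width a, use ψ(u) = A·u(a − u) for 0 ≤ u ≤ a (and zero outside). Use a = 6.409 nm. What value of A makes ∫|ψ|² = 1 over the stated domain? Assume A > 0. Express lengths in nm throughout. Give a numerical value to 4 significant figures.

A ≈ 0.05267 nm^(-5/2)

The normalization condition is ∫|ψ|² du = 1 from 0 to a.
Expanding the polynomial and integrating term by term, ∫|ψ|² du = A²·(a^5/30).
Hence A² = 1/[a^5/30].
Plugging in a = 6.409 yields A = 0.052673.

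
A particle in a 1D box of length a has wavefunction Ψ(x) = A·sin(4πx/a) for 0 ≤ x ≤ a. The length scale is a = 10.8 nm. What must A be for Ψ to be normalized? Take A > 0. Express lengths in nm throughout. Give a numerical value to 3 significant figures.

A ≈ 0.430 nm^(-1/2)

The normalization condition is ∫|Ψ|² dx = 1 from 0 to a.
Carrying out the integral gives A² · a/2.
So A² = (a/2)^(−1).
Substituting a = 10.8 gives A² = 0.1852, so A = 0.4303.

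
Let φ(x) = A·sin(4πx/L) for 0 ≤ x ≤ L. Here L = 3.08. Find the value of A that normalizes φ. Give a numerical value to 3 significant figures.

A ≈ 0.806

Normalization requires ∫|φ|² dx = 1, integrated from 0 to L.
Using sin²θ = (1 − cos 2θ)/2, the integral (without the A² prefactor) comes out to L/2.
Hence A² = 1/[L/2].
Plugging in L = 3.08 yields A = 0.8058.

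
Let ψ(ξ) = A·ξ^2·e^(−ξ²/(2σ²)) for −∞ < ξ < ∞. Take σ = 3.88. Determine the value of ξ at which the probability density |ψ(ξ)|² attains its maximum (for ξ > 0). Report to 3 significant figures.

Set d/dξ [|ψ(ξ)|²] = 0 and solve for ξ > 0.
Solving yields ξ = √(2)·σ.
With σ = 3.88, the value of ξ > 0 at which the probability density is greatest is 5.487.

ξ ≈ 5.49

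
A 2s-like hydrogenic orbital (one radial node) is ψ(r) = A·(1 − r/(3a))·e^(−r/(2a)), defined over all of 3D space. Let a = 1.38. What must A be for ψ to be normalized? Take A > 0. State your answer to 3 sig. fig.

Require ∫ |ψ|² 4πr² dr = 1 over the whole domain.
In 3D with spherical symmetry the volume element is 4πr² dr.
Recall ∫₀^∞ r^m e^(−r/β) dr = m!·β^(m+1), carrying out the integral gives A² · 8·π·a^3/3.
So A² = (8·π·a^3/3)^(−1).
Plugging in a = 1.38 yields A = 0.2131.

A ≈ 0.213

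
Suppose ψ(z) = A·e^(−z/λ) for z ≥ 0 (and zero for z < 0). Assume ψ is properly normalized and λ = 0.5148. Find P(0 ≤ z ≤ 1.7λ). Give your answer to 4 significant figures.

|ψ|² is the probability density, so P = ∫_{0}^{1.7λ} |ψ|² dz.
With A² fixed by ∫|ψ|² = 1, i.e. A² = (λ/2)^(−1), substitute and integrate.
Substituting u = z/λ, A² and the length scale cancel in the ratio: P = ∫_{0}^{1.7} e^(-2·u) du / ∫_{0}^{∞} e^(-2·u) du.
An antiderivative of e^(-2·u) is -e^(-2·u)/2; evaluating from 0 to 1.7 gives 1/2 - e^(-17/5)/2, while the full integral is 1/2.
This works out to P = 0.96663.

P ≈ 0.9666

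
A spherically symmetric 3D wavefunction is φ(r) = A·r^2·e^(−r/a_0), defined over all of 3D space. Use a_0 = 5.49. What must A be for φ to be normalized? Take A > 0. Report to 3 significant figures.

The normalization condition is ∫|φ|² 4πr² dr = 1 from 0 to ∞.
(Spherical symmetry: dV = 4πr² dr.)
With φ = A·r^2·e^(−r/a_0), the integral evaluates to A²·[45·π·a_0^7/2].
So A² = (45·π·a_0^7/2)^(−1).
Plugging in a_0 = 5.49 yields A = 0.0003068.

A ≈ 0.000307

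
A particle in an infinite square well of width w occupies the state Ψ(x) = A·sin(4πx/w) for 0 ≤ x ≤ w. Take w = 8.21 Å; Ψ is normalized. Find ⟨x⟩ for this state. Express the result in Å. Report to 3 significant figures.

⟨x⟩ ≈ 4.11 Å

The expectation value is the |Ψ|²-weighted average of x: ∫ x|Ψ|² dx.
Using sin²θ = (1 − cos 2θ)/2, evaluating both integrals, ⟨x⟩ = w/2.
With w = 8.21, ⟨x⟩ = 4.105.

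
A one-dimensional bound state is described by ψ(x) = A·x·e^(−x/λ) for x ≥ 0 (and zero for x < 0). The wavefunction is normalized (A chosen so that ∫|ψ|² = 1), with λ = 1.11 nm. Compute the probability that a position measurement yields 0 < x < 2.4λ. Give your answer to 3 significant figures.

P ≈ 0.857

P = ∫_{0}^{2.4λ} |ψ(x)|² dx.
The normalization integral ∫|ψ|²dx over the whole domain equals λ^3/4·A², and A² cancels in the ratio.
Substituting u = x/λ, A² and the length scale cancel in the ratio: P = ∫_{0}^{2.4} u^2·e^(-2·u) du / ∫_{0}^{∞} u^2·e^(-2·u) du.
An antiderivative of u^2·e^(-2·u) is -(2·u^2 + 2·u + 1)·e^(-2·u)/4; evaluating from 0 to 2.4 gives 1/4 - 433·e^(-24/5)/100, while the full integral is 1/4.
Evaluating gives P = 0.8575.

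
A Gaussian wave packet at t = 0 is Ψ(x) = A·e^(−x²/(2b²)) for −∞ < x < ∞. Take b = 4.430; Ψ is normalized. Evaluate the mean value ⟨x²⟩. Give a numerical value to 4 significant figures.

⟨x^2⟩ ≈ 9.812

By definition ⟨x²⟩ = ∫ x^2 |Ψ(x)|² dx.
Evaluating both integrals, ⟨x²⟩ = b^2/2.
With b = 4.430, ⟨x^2⟩ = 9.8125.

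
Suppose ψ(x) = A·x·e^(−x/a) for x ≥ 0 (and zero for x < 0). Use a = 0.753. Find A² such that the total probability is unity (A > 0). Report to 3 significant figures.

A^2 ≈ 9.37

The normalization condition is ∫|ψ|² dx = 1 from 0 to ∞.
The integral (without the A² prefactor) comes out to a^3/4.
So A² = (a^3/4)^(−1).
Substituting a = 0.753 gives A² = 9.369, so A = 3.061.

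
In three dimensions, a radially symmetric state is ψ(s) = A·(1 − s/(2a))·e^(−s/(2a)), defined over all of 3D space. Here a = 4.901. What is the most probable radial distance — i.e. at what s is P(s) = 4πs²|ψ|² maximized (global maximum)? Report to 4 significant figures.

The maximum of P(s) = 4πs²|ψ|² occurs where its derivative vanishes.
Solving yields s = a·(√(5) + 3).
With a = 4.901, the most probable radial distance is 25.662.

s ≈ 25.66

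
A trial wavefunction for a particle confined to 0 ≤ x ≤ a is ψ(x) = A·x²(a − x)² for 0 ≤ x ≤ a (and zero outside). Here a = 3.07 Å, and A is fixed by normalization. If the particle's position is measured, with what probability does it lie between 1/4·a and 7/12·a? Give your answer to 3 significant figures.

P ≈ 0.649

The probability is P = ∫ |ψ|² dx over [1/4·a, 7/12·a].
The normalization integral ∫|ψ|²dx over the whole domain equals a^9/630·A², and A² cancels in the ratio.
Let u = x/a; then A² and the length scale cancel, so P = ∫_{1/4}^{7/12} u^4·(1 - u)^4 du ÷ ∫_{0}^{1} u^4·(1 - u)^4 du.
Using ∫ u^4·(1 - u)^4 du = u^5·(70·u^4 - 315·u^3 + 540·u^2 - 420·u + 126)/630, the numerator is ≈ 0.0010298 and the denominator is 1/630.
The result is P = 0.6487.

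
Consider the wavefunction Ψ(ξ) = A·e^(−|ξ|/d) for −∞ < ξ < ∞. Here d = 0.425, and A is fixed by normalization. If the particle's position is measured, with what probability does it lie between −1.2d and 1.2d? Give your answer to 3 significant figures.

The probability is P = ∫ |Ψ|² dξ over [−1.2d, 1.2d].
The normalization integral ∫|Ψ|²dξ over the whole domain equals d·A², and A² cancels in the ratio.
Both integrals are even about ξ = 0, so only the ξ ≥ 0 halves are needed (the factors of 2 cancel). Let u = ξ/d; then A² and the length scale cancel, so P = ∫_{0}^{1.2} e^(-2·u) du ÷ ∫_{0}^{∞} e^(-2·u) du.
With ∫ e^(-2·u) du = -e^(-2·u)/2 + C, the region integral is 1/2 - e^(-12/5)/2 and the full one is 1/2.
Evaluating gives P = 0.9093.

P ≈ 0.909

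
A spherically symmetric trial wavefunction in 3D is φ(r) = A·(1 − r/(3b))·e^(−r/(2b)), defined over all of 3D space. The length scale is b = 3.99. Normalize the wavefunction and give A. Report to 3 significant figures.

A ≈ 0.0433

The normalization condition is ∫|φ|² 4πr² dr = 1 from 0 to ∞.
With ∫₀^∞ r^4 e^(−αr) dr = 4!/α^5, with φ = A·(1 − r/(3b))·e^(−r/(2b)), the integral evaluates to A²·[8·π·b^3/3].
Setting this equal to 1 gives A² = 1/(8·π·b^3/3).
Substituting b = 3.99 gives A² = 0.001879, so A = 0.04335.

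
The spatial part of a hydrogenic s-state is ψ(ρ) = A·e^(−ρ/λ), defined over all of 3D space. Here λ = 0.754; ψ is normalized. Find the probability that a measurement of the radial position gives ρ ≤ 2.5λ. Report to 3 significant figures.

P ≈ 0.875

Integrate the radial probability density 4πρ²|ψ|² over ρ ≤ 2.5λ.
Normalization gives A² = 1/(π·λ^3).
In terms of u = ρ/λ (A², 4π and the length scale all cancel between numerator and denominator), P = [∫_{0}^{2.5} u^2·e^(-2·u) du] / [∫_{0}^{∞} u^2·e^(-2·u) du].
With ∫ u^2·e^(-2·u) du = -(2·u^2 + 2·u + 1)·e^(-2·u)/4 + C, the region integral is 1/4 - 37·e^(-5)/8 and the full one is 1/4.
Taking the ratio yields P = 0.8753.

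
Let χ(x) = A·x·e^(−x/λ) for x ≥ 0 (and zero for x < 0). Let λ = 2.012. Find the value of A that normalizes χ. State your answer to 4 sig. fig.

Require ∫ |χ|² dx = 1 over the whole domain.
With χ = A·x·e^(−x/λ), the integral evaluates to A²·[λ^3/4].
So A² = (λ^3/4)^(−1).
With λ = 2.012: A² = 0.49111 and A = 0.70079.

A ≈ 0.7008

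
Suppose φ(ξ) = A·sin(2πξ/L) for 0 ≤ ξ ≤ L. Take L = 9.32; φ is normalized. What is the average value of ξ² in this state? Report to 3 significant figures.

⟨ξ^2⟩ ≈ 27.9

⟨ξ²⟩ = ∫ ξ^2 |φ|² dξ over the full domain.
With ∫₀^L sin²(nπξ/L) dξ = L/2, the ratio of the moment integral to the normalization integral gives ⟨ξ²⟩ = -L^2/(8·π^2) + L^2/3.
Putting L = 9.32 gives 27.85.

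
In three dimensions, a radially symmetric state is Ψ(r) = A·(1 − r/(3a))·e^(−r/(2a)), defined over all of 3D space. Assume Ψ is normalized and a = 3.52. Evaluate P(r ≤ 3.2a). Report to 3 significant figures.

P ≈ 0.353

Integrate the radial probability density 4πr²|Ψ|² over r ≤ 3.2a.
The full normalization integral is A²·[8·π·a^3/3] = 1, fixing A².
Let u = r/a; then A², 4π and the length scale all cancel, so P = ∫_{0}^{3.2} u^2·(1 - u/3)^2·e^(-u) du ÷ ∫_{0}^{∞} u^2·(1 - u/3)^2·e^(-u) du.
Using ∫ u^2·(1 - u/3)^2·e^(-u) du = (-u^4 + 2·u^3 - 3·u^2 - 6·u - 6)·e^(-u)/9, the numerator is 2/3 - 6614·e^(-16/5)/625 and the denominator is 2/3.
Taking the ratio yields P = 0.3530.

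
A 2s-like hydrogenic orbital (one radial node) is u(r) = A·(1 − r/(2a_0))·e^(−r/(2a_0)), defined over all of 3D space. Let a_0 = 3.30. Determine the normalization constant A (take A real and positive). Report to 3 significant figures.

A ≈ 0.0333

The normalization condition is ∫|u|² 4πr² dr = 1 from 0 to ∞.
∫|u|² 4πr² dr = A²·(8·π·a_0^3).
Setting this equal to 1 gives A² = 1/(8·π·a_0^3).
Substituting a_0 = 3.30 gives A² = 0.001107, so A = 0.03327.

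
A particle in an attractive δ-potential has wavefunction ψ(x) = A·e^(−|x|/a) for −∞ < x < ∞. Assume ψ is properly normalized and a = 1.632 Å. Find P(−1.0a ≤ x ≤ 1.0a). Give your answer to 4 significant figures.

P ≈ 0.8647

The probability is P = ∫ |ψ|² dx over [−1.0a, 1.0a].
With A² fixed by ∫|ψ|² = 1, i.e. A² = (a)^(−1), substitute and integrate.
Both integrals are even about x = 0, so only the x ≥ 0 halves are needed (the factors of 2 cancel). In terms of u = x/a (A² and the length scale cancel between numerator and denominator), P = [∫_{0}^{1.0} e^(-2·u) du] / [∫_{0}^{∞} e^(-2·u) du].
An antiderivative of e^(-2·u) is -e^(-2·u)/2; evaluating from 0 to 1.0 gives 1/2 - e^(-2)/2, while the full integral is 1/2.
Evaluating gives P = 0.86466.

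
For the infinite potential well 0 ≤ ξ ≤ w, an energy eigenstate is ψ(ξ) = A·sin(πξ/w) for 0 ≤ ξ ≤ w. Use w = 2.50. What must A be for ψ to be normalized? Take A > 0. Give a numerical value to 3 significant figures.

A ≈ 0.894

Normalization requires ∫|ψ|² dξ = 1, integrated from 0 to w.
With ∫₀^w sin²(nπξ/w) dξ = w/2, ∫|ψ|² dξ = A²·(w/2).
Plugging in w = 2.50 yields A = 0.8944.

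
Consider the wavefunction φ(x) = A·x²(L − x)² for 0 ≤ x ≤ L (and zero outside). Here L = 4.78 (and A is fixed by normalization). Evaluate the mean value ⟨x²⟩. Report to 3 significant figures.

⟨x^2⟩ ≈ 6.23

⟨x²⟩ = ∫ x^2 |φ|² dx over the full domain.
Expanding the polynomial and integrating term by term, evaluating both integrals, ⟨x²⟩ = 3·L^2/11.
With L = 4.78, ⟨x^2⟩ = 6.231.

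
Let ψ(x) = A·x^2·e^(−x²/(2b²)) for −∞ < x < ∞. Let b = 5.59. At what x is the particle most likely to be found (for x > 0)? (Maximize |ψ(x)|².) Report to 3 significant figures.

x ≈ 7.91

Differentiate |ψ(x)|² with respect to x and set to zero.
This gives x = √(2)·b.
With b = 5.59, the value of x > 0 at which the probability density is greatest is 7.905.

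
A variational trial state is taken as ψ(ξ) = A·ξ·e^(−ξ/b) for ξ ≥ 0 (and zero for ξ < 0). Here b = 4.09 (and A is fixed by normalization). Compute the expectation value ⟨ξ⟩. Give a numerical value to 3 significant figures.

The expectation value is the |ψ|²-weighted average of ξ: ∫ ξ|ψ|² dξ.
The ratio of the moment integral to the normalization integral gives ⟨ξ⟩ = 3·b/2.
With b = 4.09, ⟨ξ⟩ = 6.135.

⟨ξ⟩ ≈ 6.14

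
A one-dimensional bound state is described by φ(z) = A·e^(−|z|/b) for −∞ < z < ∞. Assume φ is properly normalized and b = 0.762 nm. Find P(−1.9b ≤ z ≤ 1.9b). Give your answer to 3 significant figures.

P ≈ 0.978

The probability is P = ∫ |φ|² dz over [−1.9b, 1.9b].
Since A² = 1/(b), this is the region integral divided by the full normalization integral.
By symmetry take twice the z ≥ 0 contribution in numerator and denominator; the 2's cancel. Substituting u = z/b, A² and the length scale cancel in the ratio: P = ∫_{0}^{1.9} e^(-2·u) du / ∫_{0}^{∞} e^(-2·u) du.
Using ∫ e^(-2·u) du = -e^(-2·u)/2, the numerator is 1/2 - e^(-19/5)/2 and the denominator is 1/2.
Evaluating gives P = 0.9776.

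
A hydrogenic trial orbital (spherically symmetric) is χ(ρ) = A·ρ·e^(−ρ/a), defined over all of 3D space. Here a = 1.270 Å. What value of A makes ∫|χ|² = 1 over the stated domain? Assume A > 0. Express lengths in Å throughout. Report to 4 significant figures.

The normalization condition is ∫|χ|² 4πρ² dρ = 1 from 0 to ∞.
The angular integral contributes 4π, leaving ∫₀^∞ ρ²|χ|² dρ.
The integral (without the A² prefactor) comes out to 3·π·a^5.
So A² = (3·π·a^5)^(−1).
Plugging in a = 1.270 yields A = 0.17921.

A ≈ 0.1792 Å^(-5/2)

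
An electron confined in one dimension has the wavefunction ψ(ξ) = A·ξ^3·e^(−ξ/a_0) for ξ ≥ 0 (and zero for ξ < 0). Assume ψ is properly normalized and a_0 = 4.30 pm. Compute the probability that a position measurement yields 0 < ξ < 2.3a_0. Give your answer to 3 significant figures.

|ψ|² is the probability density, so P = ∫_{0}^{2.3a_0} |ψ|² dξ.
With A² fixed by ∫|ψ|² = 1, i.e. A² = (45·a_0^7/8)^(−1), substitute and integrate.
In terms of u = ξ/a_0 (A² and the length scale cancel between numerator and denominator), P = [∫_{0}^{2.3} u^6·e^(-2·u) du] / [∫_{0}^{∞} u^6·e^(-2·u) du].
Using ∫ u^6·e^(-2·u) du = -(4·u^6 + 12·u^5 + 30·u^4 + 60·u^3 + 90·u^2 + 90·u + 45)·e^(-2·u)/8, the numerator is ≈ 1.0236 and the denominator is 45/8.
Taking the ratio, P = 0.1820.

P ≈ 0.182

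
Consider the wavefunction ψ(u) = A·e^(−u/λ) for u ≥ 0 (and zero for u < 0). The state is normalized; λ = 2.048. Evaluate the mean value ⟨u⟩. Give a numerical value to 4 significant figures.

By definition ⟨u⟩ = ∫ u |ψ(u)|² du.
Using ∫₀^∞ uⁿ e^(−αu) du = n!/αⁿ⁺¹, since the A² factors cancel between numerator and denominator, ⟨u⟩ = λ/2.
Putting λ = 2.048 gives 1.0240.

⟨u⟩ ≈ 1.024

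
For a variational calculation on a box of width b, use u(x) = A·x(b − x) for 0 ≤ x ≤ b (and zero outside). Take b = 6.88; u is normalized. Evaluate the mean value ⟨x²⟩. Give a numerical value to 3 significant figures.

By definition ⟨x²⟩ = ∫ x^2 |u(x)|² dx.
Expanding the polynomial and integrating term by term, since the A² factors cancel between numerator and denominator, ⟨x²⟩ = 2·b^2/7.
Putting b = 6.88 gives 13.52.

⟨x^2⟩ ≈ 13.5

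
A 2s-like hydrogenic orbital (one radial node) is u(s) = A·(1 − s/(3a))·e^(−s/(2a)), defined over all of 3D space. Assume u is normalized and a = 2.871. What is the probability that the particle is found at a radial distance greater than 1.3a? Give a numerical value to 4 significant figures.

P ≈ 0.7873

With dV = 4πs²ds, the probability is ∫|u|² dV over s > 1.3a.
A² is fixed by ∫₀^∞ 4πs²|u|² ds = 1, i.e. A² = (8·π·a^3/3)^(−1).
Let t = s/a; then A², 4π and the length scale all cancel, so P = ∫_{1.3}^{∞} t^2·(1 - t/3)^2·e^(-t) dt ÷ ∫_{0}^{∞} t^2·(1 - t/3)^2·e^(-t) dt.
Using ∫ t^2·(1 - t/3)^2·e^(-t) dt = (-t^4 + 2·t^3 - 3·t^2 - 6·t - 6)·e^(-t)/9, the numerator is ≈ 0.524839 and the denominator is 2/3.
Taking the ratio yields P = 0.78726.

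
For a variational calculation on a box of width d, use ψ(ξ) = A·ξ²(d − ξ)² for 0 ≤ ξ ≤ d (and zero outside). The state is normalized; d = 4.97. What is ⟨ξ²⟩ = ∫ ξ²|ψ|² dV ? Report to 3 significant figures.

The expectation value is the |ψ|²-weighted average of ξ^2: ∫ ξ^2|ψ|² dξ.
Expanding the polynomial and integrating term by term, since the A² factors cancel between numerator and denominator, ⟨ξ²⟩ = 3·d^2/11.
With d = 4.97, ⟨ξ^2⟩ = 6.737.

⟨ξ^2⟩ ≈ 6.74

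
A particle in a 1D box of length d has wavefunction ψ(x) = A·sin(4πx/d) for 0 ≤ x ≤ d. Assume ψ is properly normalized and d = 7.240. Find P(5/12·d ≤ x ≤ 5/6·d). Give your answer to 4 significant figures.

The probability is P = ∫ |ψ|² dx over [5/12·d, 5/6·d].
The normalization integral ∫|ψ|²dx over the whole domain equals d/2·A², and A² cancels in the ratio.
Let u = x/d; then A² and the length scale cancel, so P = ∫_{5/12}^{5/6} sin(4·π·u)^2 du ÷ ∫_{0}^{1} sin(4·π·u)^2 du.
Using ∫ sin(4·π·u)^2 du = u/2 - sin(4·π·u)·cos(4·π·u)/(8·π), the numerator is -√(3)/(16·π) + 5/24 and the denominator is 1/2.
This works out to P = -√(3)/(8·π) + 5/12.

P ≈ 0.3478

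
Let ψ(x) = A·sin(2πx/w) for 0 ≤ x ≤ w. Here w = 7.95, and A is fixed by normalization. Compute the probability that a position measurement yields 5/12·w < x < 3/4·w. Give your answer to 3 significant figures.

P ≈ 0.264

The probability is P = ∫ |ψ|² dx over [5/12·w, 3/4·w].
With A² fixed by ∫|ψ|² = 1, i.e. A² = (w/2)^(−1), substitute and integrate.
Substituting u = x/w, A² and the length scale cancel in the ratio: P = ∫_{5/12}^{3/4} sin(2·π·u)^2 du / ∫_{0}^{1} sin(2·π·u)^2 du.
With ∫ sin(2·π·u)^2 du = u/2 - sin(4·π·u)/(8·π) + C, the region integral is -√(3)/(16·π) + 1/6 and the full one is 1/2.
Evaluating gives P = (-√(3)/8 + π/3)/π.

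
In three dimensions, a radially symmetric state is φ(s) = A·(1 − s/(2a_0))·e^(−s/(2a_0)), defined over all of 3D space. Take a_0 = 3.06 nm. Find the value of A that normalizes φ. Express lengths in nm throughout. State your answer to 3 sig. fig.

We need A² ∫|f|² 4πs² ds = 1, taking the integral from 0 to ∞.
In 3D with spherical symmetry the volume element is 4πs² ds.
∫|φ|² 4πs² ds = A²·(8·π·a_0^3).
With a_0 = 3.06: A² = 0.001389 and A = 0.03726.

A ≈ 0.0373 nm^(-3/2)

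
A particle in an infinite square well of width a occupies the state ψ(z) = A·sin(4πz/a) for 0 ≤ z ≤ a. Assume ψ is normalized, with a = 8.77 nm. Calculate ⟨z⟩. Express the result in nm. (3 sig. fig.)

⟨z⟩ ≈ 4.39 nm

⟨z⟩ = ∫ z |ψ|² dz over the full domain.
Using sin²θ = (1 − cos 2θ)/2, since the A² factors cancel between numerator and denominator, ⟨z⟩ = a/2.
With a = 8.77, ⟨z⟩ = 4.385.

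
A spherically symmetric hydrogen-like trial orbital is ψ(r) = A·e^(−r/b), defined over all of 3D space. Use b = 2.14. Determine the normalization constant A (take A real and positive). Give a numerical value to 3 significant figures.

A ≈ 0.180

We need A² ∫|f|² 4πr² dr = 1, taking the integral from 0 to ∞.
The angular integral contributes 4π, leaving ∫₀^∞ r²|ψ|² dr.
Using ∫₀^∞ rⁿ e^(−αr) dr = n!/αⁿ⁺¹, the integral (without the A² prefactor) comes out to π·b^3.
Hence A² = 1/[π·b^3].
With b = 2.14: A² = 0.03248 and A = 0.1802.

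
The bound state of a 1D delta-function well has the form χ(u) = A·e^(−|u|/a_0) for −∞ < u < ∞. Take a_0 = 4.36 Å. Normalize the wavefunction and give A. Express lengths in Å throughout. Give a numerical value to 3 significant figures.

A ≈ 0.479 Å^(-1/2)

We need A² ∫|f|² du = 1, taking the integral from −∞ to ∞.
The integral (without the A² prefactor) comes out to a_0.
So A² = (a_0)^(−1).
Plugging in a_0 = 4.36 yields A = 0.4789.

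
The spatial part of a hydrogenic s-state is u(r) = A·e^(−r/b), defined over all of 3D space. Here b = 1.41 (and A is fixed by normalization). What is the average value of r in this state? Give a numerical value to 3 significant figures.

⟨r⟩ ≈ 2.12

The expectation value is the |u|²-weighted average of r: ∫ r|u|² 4πr² dr.
Using ∫₀^∞ rⁿ e^(−αr) dr = n!/αⁿ⁺¹, the ratio of the moment integral to the normalization integral gives ⟨r⟩ = 3·b/2.
With b = 1.41, ⟨r⟩ = 2.115.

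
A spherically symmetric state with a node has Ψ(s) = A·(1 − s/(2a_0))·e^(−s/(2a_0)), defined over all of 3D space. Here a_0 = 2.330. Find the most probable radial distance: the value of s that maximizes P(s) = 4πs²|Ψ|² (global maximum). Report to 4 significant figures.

s ≈ 12.20

The maximum of P(s) = 4πs²|Ψ|² occurs where its derivative vanishes.
This gives s = a_0·(√(5) + 3).
With a_0 = 2.330, the most probable radial distance is 12.200.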